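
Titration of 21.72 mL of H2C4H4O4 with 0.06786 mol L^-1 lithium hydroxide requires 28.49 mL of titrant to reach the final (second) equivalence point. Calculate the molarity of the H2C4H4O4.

0.0445 M

n(LiOH) = 0.06786 x 0.02849 = 0.001933 mol.
At the final (second) equivalence point, 2 mol OH^- react per mol H2C4H4O4, so n(H2C4H4O4) = 0.001933 / 2 = 0.0009667 mol.
[H2C4H4O4] = 0.0009667 / 0.02172 L = 0.0445 M.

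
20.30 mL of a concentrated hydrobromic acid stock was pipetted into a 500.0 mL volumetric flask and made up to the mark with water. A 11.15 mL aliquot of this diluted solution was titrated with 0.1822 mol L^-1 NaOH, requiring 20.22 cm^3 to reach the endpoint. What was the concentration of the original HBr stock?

8.14 M

n(NaOH) = 0.1822 x 0.02022 = 0.003684 mol.
n(HBr) in the aliquot = 0.003684 mol.
[diluted HBr] = 0.003684 / 0.01115 = 0.3304 M.
Dilution factor = 500.0/20.30 = 24.63, so [stock] = 0.3304 x 24.63 = 8.14 M.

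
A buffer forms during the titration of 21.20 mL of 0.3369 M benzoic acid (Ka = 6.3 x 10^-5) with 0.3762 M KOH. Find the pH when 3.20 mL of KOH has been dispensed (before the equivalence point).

Initial n(C6H5COOH) = 0.3369 x 0.02120 = 0.007142 mol.
n(KOH) added = 0.3762 x 0.003200 = 0.001204 mol, converting that many moles of C6H5COOH to C6H5COO-.
Remaining n(C6H5COOH) = 0.005938 mol; n(C6H5COO-) = 0.001204 mol.
By Henderson-Hasselbalch, pH = pKa + log([A^-]/[HA]) = 4.20 + log(0.001204/0.005938) = 4.20 + (-0.69) = 3.51.

3.51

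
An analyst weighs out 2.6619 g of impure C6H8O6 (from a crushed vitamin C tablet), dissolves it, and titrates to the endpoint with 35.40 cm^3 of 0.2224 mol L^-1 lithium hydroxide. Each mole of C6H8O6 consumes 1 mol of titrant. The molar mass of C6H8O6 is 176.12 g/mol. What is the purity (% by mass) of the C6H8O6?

52.1%

n(LiOH) = 0.2224 x 0.03540 = 0.007873 mol.
n(C6H8O6) = 0.007873 / 1 = 0.007873 mol.
mass of C6H8O6 = 0.007873 x 176.12 = 1.387 g.
% purity = 1.387 / 2.6619 x 100 = 52.1%.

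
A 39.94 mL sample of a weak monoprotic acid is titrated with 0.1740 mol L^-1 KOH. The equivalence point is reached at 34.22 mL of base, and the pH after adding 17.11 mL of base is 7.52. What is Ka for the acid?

17.11 mL is half of the equivalence volume, so this is the half-equivalence point where [HA] = [A^-].
At half-equivalence pH = pKa, so pKa = 7.52.
Ka = 10^(-7.52) = 3.0 x 10^-8.

3.0 x 10^-8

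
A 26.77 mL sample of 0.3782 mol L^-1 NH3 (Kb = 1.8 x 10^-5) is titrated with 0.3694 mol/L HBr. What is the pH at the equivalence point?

n(NH3) = 0.3782 x 0.02677 = 0.01012 mol; V(HBr) at equivalence = 0.01012/0.3694 = 0.02741 L.
At equivalence the base is fully converted to NH4+; total volume = 0.05418 L, so [NH4+] = 0.01012/0.05418 = 0.1869 M.
Ka(NH4+) = Kw/Kb = 1.0e-14 / 1.8 x 10^-5 = 5.56e-10.
[H^+] = sqrt(Ka x [NH4+]) = sqrt(5.56e-10 x 0.1869) = 1.02e-5 M.
pH = -log(1.02e-5) = 4.99.

4.99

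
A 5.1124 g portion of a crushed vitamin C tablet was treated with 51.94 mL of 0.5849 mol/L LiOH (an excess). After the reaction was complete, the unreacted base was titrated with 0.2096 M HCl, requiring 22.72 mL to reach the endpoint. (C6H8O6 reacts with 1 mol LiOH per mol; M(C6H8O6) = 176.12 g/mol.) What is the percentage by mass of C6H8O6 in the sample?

Total n(LiOH) added = 0.5849 x 0.05194 = 0.03038 mol.
n(HCl) used = 0.2096 x 0.02272 = 0.004762 mol, which equals the excess n(LiOH).
So n(LiOH) consumed by the sample = 0.03038 - 0.004762 = 0.02562 mol.
n(C6H8O6) = 0.02562 / 1 = 0.02562 mol.
mass C6H8O6 = 0.02562 x 176.12 = 4.512 g, so %C6H8O6 = 4.512/5.1124 x 100 = 88.3%.

88.3%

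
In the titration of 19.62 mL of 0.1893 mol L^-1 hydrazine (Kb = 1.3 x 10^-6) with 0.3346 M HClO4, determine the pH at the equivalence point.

n(N2H4) = 0.1893 x 0.01962 = 0.003714 mol; V(HClO4) at equivalence = 0.003714/0.3346 = 0.01110 L.
At equivalence the base is fully converted to N2H5+; total volume = 0.03072 L, so [N2H5+] = 0.003714/0.03072 = 0.1209 M.
Ka(N2H5+) = Kw/Kb = 1.0e-14 / 1.3 x 10^-6 = 7.69e-9.
[H^+] = sqrt(Ka x [N2H5+]) = sqrt(7.69e-9 x 0.1209) = 3.05e-5 M.
pH = -log(3.05e-5) = 4.52.

4.52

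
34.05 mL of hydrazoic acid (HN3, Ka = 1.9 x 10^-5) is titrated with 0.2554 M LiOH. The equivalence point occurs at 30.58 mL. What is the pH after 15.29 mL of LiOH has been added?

4.72

15.29 mL is exactly half the equivalence volume (30.58/2), i.e. the half-equivalence point.
There, n(HA) = n(A^-), so pH = pKa = -log(1.9 x 10^-5) = 4.72.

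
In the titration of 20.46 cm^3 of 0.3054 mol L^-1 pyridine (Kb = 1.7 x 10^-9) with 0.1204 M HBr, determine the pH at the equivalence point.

3.15

n(C5H5N) = 0.3054 x 0.02046 = 0.006248 mol; V(HBr) at equivalence = 0.006248/0.1204 = 0.05190 L.
At equivalence the base is fully converted to C5H5NH+; total volume = 0.07236 L, so [C5H5NH+] = 0.006248/0.07236 = 0.08636 M.
Ka(C5H5NH+) = Kw/Kb = 1.0e-14 / 1.7 x 10^-9 = 5.88e-6.
[H^+] = sqrt(Ka x [C5H5NH+]) = sqrt(5.88e-6 x 0.08636) = 0.000713 M.
pH = -log(0.000713) = 3.15.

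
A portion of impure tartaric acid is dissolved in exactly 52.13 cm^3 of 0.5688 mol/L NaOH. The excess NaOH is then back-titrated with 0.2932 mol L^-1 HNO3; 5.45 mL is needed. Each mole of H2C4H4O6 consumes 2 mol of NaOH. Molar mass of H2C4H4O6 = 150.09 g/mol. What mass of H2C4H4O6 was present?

Total n(NaOH) added = 0.5688 x 0.05213 = 0.02965 mol.
n(HNO3) used = 0.2932 x 0.005450 = 0.001598 mol, which equals the excess n(NaOH).
So n(NaOH) consumed by the sample = 0.02965 - 0.001598 = 0.02805 mol.
n(H2C4H4O6) = 0.02805 / 2 = 0.01403 mol.
mass = 0.01403 mol x 150.09 g/mol = 2.11 g.

2.11 g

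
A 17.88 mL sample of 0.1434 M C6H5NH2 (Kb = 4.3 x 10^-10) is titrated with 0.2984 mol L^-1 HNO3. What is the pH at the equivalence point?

2.82

n(C6H5NH2) = 0.1434 x 0.01788 = 0.002564 mol; V(HNO3) at equivalence = 0.002564/0.2984 = 0.008592 L.
At equivalence the base is fully converted to C6H5NH3+; total volume = 0.02647 L, so [C6H5NH3+] = 0.002564/0.02647 = 0.09686 M.
Ka(C6H5NH3+) = Kw/Kb = 1.0e-14 / 4.3 x 10^-10 = 2.33e-5.
[H^+] = sqrt(Ka x [C6H5NH3+]) = sqrt(2.33e-5 x 0.09686) = 0.00150 M.
pH = -log(0.00150) = 2.82.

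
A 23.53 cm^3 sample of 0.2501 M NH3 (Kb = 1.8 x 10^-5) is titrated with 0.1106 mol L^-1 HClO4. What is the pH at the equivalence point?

n(NH3) = 0.2501 x 0.02353 = 0.005885 mol; V(HClO4) at equivalence = 0.005885/0.1106 = 0.05321 L.
At equivalence the base is fully converted to NH4+; total volume = 0.07674 L, so [NH4+] = 0.005885/0.07674 = 0.07669 M.
Ka(NH4+) = Kw/Kb = 1.0e-14 / 1.8 x 10^-5 = 5.56e-10.
[H^+] = sqrt(Ka x [NH4+]) = sqrt(5.56e-10 x 0.07669) = 6.53e-6 M.
pH = -log(6.53e-6) = 5.19.

5.19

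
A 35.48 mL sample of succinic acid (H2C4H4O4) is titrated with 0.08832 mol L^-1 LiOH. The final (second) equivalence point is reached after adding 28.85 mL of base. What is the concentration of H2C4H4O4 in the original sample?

n(LiOH) = 0.08832 x 0.02885 = 0.002548 mol.
At the final (second) equivalence point, 2 mol OH^- react per mol H2C4H4O4, so n(H2C4H4O4) = 0.002548 / 2 = 0.001274 mol.
[H2C4H4O4] = 0.001274 / 0.03548 L = 0.0359 M.

0.0359 M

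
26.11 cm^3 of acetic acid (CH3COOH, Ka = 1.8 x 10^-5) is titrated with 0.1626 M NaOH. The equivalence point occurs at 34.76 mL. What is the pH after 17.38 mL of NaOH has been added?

17.38 mL is exactly half the equivalence volume (34.76/2), i.e. the half-equivalence point.
There, n(HA) = n(A^-), so pH = pKa = -log(1.8 x 10^-5) = 4.74.

4.74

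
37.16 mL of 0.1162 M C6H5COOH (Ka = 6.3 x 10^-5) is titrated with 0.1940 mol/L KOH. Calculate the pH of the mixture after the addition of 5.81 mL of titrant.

3.75

Initial n(C6H5COOH) = 0.1162 x 0.03716 = 0.004318 mol.
n(KOH) added = 0.1940 x 0.005810 = 0.001127 mol, converting that many moles of C6H5COOH to C6H5COO-.
Remaining n(C6H5COOH) = 0.003191 mol; n(C6H5COO-) = 0.001127 mol.
By Henderson-Hasselbalch, pH = pKa + log([A^-]/[HA]) = 4.20 + log(0.001127/0.003191) = 4.20 + (-0.45) = 3.75.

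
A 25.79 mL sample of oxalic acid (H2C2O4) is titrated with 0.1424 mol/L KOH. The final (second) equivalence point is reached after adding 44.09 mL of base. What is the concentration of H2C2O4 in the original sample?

n(KOH) = 0.1424 x 0.04409 = 0.006278 mol.
At the final (second) equivalence point, 2 mol OH^- react per mol H2C2O4, so n(H2C2O4) = 0.006278 / 2 = 0.003139 mol.
[H2C2O4] = 0.003139 / 0.02579 L = 0.122 M.

0.122 M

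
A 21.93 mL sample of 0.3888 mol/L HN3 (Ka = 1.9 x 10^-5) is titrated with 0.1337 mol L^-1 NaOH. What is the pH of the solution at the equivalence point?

8.86

n(HN3) = 0.3888 x 0.02193 = 0.008526 mol; V(NaOH) at equivalence = 0.008526/0.1337 = 0.06377 L.
At equivalence all the acid is converted to N3-; total volume = 0.02193 + 0.06377 = 0.08570 L, so [N3-] = 0.008526/0.08570 = 0.09949 M.
Kb = Kw/Ka = 1.0e-14 / 1.9 x 10^-5 = 5.26e-10.
[OH^-] = sqrt(Kb x [N3-]) = sqrt(5.26e-10 x 0.09949) = 7.24e-6 M.
pOH = 5.14, so pH = 14.00 - 5.14 = 8.86.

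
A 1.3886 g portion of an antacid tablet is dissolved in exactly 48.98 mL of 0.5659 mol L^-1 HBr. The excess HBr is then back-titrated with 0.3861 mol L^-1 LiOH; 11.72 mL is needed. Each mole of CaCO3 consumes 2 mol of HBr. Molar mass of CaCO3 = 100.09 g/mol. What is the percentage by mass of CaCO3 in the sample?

83.6%

Total n(HBr) added = 0.5659 x 0.04898 = 0.02772 mol.
n(LiOH) used = 0.3861 x 0.01172 = 0.004525 mol, which equals the excess n(HBr).
So n(HBr) consumed by the sample = 0.02772 - 0.004525 = 0.02319 mol.
n(CaCO3) = 0.02319 / 2 = 0.01160 mol.
mass CaCO3 = 0.01160 x 100.09 = 1.161 g, so %CaCO3 = 1.161/1.3886 x 100 = 83.6%.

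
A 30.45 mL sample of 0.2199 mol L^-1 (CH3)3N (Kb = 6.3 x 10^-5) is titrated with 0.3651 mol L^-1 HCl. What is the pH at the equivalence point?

5.33

n((CH3)3N) = 0.2199 x 0.03045 = 0.006696 mol; V(HCl) at equivalence = 0.006696/0.3651 = 0.01834 L.
At equivalence the base is fully converted to (CH3)3NH+; total volume = 0.04879 L, so [(CH3)3NH+] = 0.006696/0.04879 = 0.1372 M.
Ka((CH3)3NH+) = Kw/Kb = 1.0e-14 / 6.3 x 10^-5 = 1.59e-10.
[H^+] = sqrt(Ka x [(CH3)3NH+]) = sqrt(1.59e-10 x 0.1372) = 4.67e-6 M.
pH = -log(4.67e-6) = 5.33.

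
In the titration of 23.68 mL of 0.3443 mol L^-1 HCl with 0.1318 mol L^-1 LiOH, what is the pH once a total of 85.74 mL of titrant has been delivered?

n(acid) = 0.3443 x 0.02368 = 0.008153 mol; n(LiOH) added = 0.1318 x 0.08574 = 0.01130 mol.
Base is in excess by 0.01130 - 0.008153 = 0.003148 mol in a total volume of 0.1094 L.
[OH^-] = 0.003148/0.1094 = 0.02877 M, so pOH = 1.54 and pH = 14.00 - 1.54 = 12.46.

12.46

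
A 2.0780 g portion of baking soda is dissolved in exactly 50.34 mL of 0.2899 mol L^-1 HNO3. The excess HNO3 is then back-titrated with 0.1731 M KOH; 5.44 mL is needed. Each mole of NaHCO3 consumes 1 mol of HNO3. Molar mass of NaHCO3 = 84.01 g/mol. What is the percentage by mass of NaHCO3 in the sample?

55.2%

Total n(HNO3) added = 0.2899 x 0.05034 = 0.01459 mol.
n(KOH) used = 0.1731 x 0.005440 = 0.0009417 mol, which equals the excess n(HNO3).
So n(HNO3) consumed by the sample = 0.01459 - 0.0009417 = 0.01365 mol.
n(NaHCO3) = 0.01365 / 1 = 0.01365 mol.
mass NaHCO3 = 0.01365 x 84.01 = 1.147 g, so %NaHCO3 = 1.147/2.0780 x 100 = 55.2%.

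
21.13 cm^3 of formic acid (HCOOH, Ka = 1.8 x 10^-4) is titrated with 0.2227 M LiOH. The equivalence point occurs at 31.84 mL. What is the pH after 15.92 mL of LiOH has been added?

3.74

15.92 mL is exactly half the equivalence volume (31.84/2), i.e. the half-equivalence point.
There, n(HA) = n(A^-), so pH = pKa = -log(1.8 x 10^-4) = 3.74.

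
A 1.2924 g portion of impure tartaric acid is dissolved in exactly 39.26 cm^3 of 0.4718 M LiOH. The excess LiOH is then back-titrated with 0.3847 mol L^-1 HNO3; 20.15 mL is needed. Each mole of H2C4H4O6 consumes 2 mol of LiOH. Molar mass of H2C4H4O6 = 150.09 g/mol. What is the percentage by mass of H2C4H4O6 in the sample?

62.5%

Total n(LiOH) added = 0.4718 x 0.03926 = 0.01852 mol.
n(HNO3) used = 0.3847 x 0.02015 = 0.007752 mol, which equals the excess n(LiOH).
So n(LiOH) consumed by the sample = 0.01852 - 0.007752 = 0.01077 mol.
n(H2C4H4O6) = 0.01077 / 2 = 0.005386 mol.
mass H2C4H4O6 = 0.005386 x 150.09 = 0.8083 g, so %H2C4H4O6 = 0.8083/1.2924 x 100 = 62.5%.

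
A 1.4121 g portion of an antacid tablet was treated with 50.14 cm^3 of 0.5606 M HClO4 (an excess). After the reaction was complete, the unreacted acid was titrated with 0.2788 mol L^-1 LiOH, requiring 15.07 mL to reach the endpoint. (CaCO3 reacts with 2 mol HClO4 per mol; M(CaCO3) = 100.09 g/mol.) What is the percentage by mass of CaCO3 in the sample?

84.7%

Total n(HClO4) added = 0.5606 x 0.05014 = 0.02811 mol.
n(LiOH) used = 0.2788 x 0.01507 = 0.004202 mol, which equals the excess n(HClO4).
So n(HClO4) consumed by the sample = 0.02811 - 0.004202 = 0.02391 mol.
n(CaCO3) = 0.02391 / 2 = 0.01195 mol.
mass CaCO3 = 0.01195 x 100.09 = 1.196 g, so %CaCO3 = 1.196/1.4121 x 100 = 84.7%.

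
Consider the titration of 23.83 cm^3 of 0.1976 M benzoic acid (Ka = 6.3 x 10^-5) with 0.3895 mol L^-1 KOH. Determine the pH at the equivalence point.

n(C6H5COOH) = 0.1976 x 0.02383 = 0.004709 mol; V(KOH) at equivalence = 0.004709/0.3895 = 0.01209 L.
At equivalence all the acid is converted to C6H5COO-; total volume = 0.02383 + 0.01209 = 0.03592 L, so [C6H5COO-] = 0.004709/0.03592 = 0.1311 M.
Kb = Kw/Ka = 1.0e-14 / 6.3 x 10^-5 = 1.59e-10.
[OH^-] = sqrt(Kb x [C6H5COO-]) = sqrt(1.59e-10 x 0.1311) = 4.56e-6 M.
pOH = 5.34, so pH = 14.00 - 5.34 = 8.66.

8.66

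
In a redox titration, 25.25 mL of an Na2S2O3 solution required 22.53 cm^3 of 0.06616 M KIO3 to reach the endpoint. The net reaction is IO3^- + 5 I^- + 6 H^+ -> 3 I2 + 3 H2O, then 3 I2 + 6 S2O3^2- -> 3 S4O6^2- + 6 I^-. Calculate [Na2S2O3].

0.354 M

n(KIO3) = 0.06616 x 0.02253 = 0.001491 mol.
From the balanced equation, 1 mol KIO3 reacts with 6 mol Na2S2O3, so n(Na2S2O3) = 0.001491 x 6/1 = 0.008944 mol.
[Na2S2O3] = 0.008944 / 0.02525 L = 0.354 M.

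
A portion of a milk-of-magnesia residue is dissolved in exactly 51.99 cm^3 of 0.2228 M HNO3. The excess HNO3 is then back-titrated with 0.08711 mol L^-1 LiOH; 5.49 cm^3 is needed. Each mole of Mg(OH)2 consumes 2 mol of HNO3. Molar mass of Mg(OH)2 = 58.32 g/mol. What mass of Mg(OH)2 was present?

Total n(HNO3) added = 0.2228 x 0.05199 = 0.01158 mol.
n(LiOH) used = 0.08711 x 0.005490 = 0.0004782 mol, which equals the excess n(HNO3).
So n(HNO3) consumed by the sample = 0.01158 - 0.0004782 = 0.01111 mol.
n(Mg(OH)2) = 0.01111 / 2 = 0.005553 mol.
mass = 0.005553 mol x 58.32 g/mol = 0.324 g.

0.324 g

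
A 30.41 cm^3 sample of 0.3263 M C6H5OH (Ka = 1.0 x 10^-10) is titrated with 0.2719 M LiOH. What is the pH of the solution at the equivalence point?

11.59

n(C6H5OH) = 0.3263 x 0.03041 = 0.009923 mol; V(LiOH) at equivalence = 0.009923/0.2719 = 0.03649 L.
At equivalence all the acid is converted to C6H5O-; total volume = 0.03041 + 0.03649 = 0.06690 L, so [C6H5O-] = 0.009923/0.06690 = 0.1483 M.
Kb = Kw/Ka = 1.0e-14 / 1.0 x 10^-10 = 0.000100.
[OH^-] = sqrt(Kb x [C6H5O-]) = sqrt(0.000100 x 0.1483) = 0.00385 M.
pOH = 2.41, so pH = 14.00 - 2.41 = 11.59.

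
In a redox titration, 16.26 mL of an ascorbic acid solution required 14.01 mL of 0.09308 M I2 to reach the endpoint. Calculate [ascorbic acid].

n(I2) = 0.09308 x 0.01401 = 0.001304 mol.
From the balanced equation, 1 mol I2 reacts with 1 mol ascorbic acid, so n(ascorbic acid) = 0.001304 x 1/1 = 0.001304 mol.
[ascorbic acid] = 0.001304 / 0.01626 L = 0.0802 M.

0.0802 M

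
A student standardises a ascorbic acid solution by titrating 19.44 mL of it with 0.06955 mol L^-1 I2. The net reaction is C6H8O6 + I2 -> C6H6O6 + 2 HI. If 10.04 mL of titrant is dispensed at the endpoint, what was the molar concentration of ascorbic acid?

0.0359 M

n(I2) = 0.06955 x 0.01004 = 0.0006983 mol.
From the balanced equation, 1 mol I2 reacts with 1 mol ascorbic acid, so n(ascorbic acid) = 0.0006983 x 1/1 = 0.0006983 mol.
[ascorbic acid] = 0.0006983 / 0.01944 L = 0.0359 M.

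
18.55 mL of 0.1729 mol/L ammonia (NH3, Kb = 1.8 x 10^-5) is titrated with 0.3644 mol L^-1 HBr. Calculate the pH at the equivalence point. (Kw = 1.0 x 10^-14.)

n(NH3) = 0.1729 x 0.01855 = 0.003207 mol; V(HBr) at equivalence = 0.003207/0.3644 = 0.008802 L.
At equivalence the base is fully converted to NH4+; total volume = 0.02735 L, so [NH4+] = 0.003207/0.02735 = 0.1173 M.
Ka(NH4+) = Kw/Kb = 1.0e-14 / 1.8 x 10^-5 = 5.56e-10.
[H^+] = sqrt(Ka x [NH4+]) = sqrt(5.56e-10 x 0.1173) = 8.07e-6 M.
pH = -log(8.07e-6) = 5.09.

5.09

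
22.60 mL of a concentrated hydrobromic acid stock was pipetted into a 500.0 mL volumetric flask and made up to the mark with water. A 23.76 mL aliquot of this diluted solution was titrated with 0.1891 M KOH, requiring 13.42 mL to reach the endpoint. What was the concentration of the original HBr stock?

2.36 M

n(KOH) = 0.1891 x 0.01342 = 0.002538 mol.
n(HBr) in the aliquot = 0.002538 mol.
[diluted HBr] = 0.002538 / 0.02376 = 0.1068 M.
Dilution factor = 500.0/22.60 = 22.12, so [stock] = 0.1068 x 22.12 = 2.36 M.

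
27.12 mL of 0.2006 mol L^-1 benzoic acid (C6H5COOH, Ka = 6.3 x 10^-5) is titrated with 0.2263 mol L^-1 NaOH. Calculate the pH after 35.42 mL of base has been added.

n(acid) = 0.2006 x 0.02712 = 0.005440 mol; n(NaOH) added = 0.2263 x 0.03542 = 0.008016 mol.
Base is in excess by 0.008016 - 0.005440 = 0.002575 mol in a total volume of 0.06254 L.
[OH^-] = 0.002575/0.06254 = 0.04118 M, so pOH = 1.39 and pH = 14.00 - 1.39 = 12.61.

12.61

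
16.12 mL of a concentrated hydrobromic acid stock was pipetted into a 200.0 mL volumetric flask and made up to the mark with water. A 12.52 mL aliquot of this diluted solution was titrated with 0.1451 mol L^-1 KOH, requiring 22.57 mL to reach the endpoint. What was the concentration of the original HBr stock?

n(KOH) = 0.1451 x 0.02257 = 0.003275 mol.
n(HBr) in the aliquot = 0.003275 mol.
[diluted HBr] = 0.003275 / 0.01252 = 0.2616 M.
Dilution factor = 200.0/16.12 = 12.41, so [stock] = 0.2616 x 12.41 = 3.25 M.

3.25 M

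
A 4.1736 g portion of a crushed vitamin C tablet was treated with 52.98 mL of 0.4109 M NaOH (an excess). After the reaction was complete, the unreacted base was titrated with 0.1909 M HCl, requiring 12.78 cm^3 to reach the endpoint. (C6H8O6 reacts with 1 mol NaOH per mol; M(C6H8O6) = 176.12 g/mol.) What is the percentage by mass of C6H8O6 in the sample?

81.6%

Total n(NaOH) added = 0.4109 x 0.05298 = 0.02177 mol.
n(HCl) used = 0.1909 x 0.01278 = 0.002440 mol, which equals the excess n(NaOH).
So n(NaOH) consumed by the sample = 0.02177 - 0.002440 = 0.01933 mol.
n(C6H8O6) = 0.01933 / 1 = 0.01933 mol.
mass C6H8O6 = 0.01933 x 176.12 = 3.404 g, so %C6H8O6 = 3.404/4.1736 x 100 = 81.6%.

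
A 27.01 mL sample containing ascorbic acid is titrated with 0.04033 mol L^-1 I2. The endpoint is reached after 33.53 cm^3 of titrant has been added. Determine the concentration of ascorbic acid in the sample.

n(I2) = 0.04033 x 0.03353 = 0.001352 mol.
From the balanced equation, 1 mol I2 reacts with 1 mol ascorbic acid, so n(ascorbic acid) = 0.001352 x 1/1 = 0.001352 mol.
[ascorbic acid] = 0.001352 / 0.02701 L = 0.0501 M.

0.0501 M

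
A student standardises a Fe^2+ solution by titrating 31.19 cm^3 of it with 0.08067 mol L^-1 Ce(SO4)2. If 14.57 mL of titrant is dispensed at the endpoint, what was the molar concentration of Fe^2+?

n(Ce(SO4)2) = 0.08067 x 0.01457 = 0.001175 mol.
From the balanced equation, 1 mol Ce(SO4)2 reacts with 1 mol Fe^2+, so n(Fe^2+) = 0.001175 x 1/1 = 0.001175 mol.
[Fe^2+] = 0.001175 / 0.03119 L = 0.0377 M.

0.0377 M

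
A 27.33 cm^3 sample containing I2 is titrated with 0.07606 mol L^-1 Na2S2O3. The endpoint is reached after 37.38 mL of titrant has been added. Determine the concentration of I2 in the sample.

0.0520 M

n(Na2S2O3) = 0.07606 x 0.03738 = 0.002843 mol.
From the balanced equation, 2 mol Na2S2O3 reacts with 1 mol I2, so n(I2) = 0.002843 x 1/2 = 0.001422 mol.
[I2] = 0.001422 / 0.02733 L = 0.0520 M.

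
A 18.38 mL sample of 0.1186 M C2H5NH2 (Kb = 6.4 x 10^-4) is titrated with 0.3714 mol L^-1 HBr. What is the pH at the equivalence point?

5.93

n(C2H5NH2) = 0.1186 x 0.01838 = 0.002180 mol; V(HBr) at equivalence = 0.002180/0.3714 = 0.005869 L.
At equivalence the base is fully converted to C2H5NH3+; total volume = 0.02425 L, so [C2H5NH3+] = 0.002180/0.02425 = 0.08989 M.
Ka(C2H5NH3+) = Kw/Kb = 1.0e-14 / 6.4 x 10^-4 = 1.56e-11.
[H^+] = sqrt(Ka x [C2H5NH3+]) = sqrt(1.56e-11 x 0.08989) = 1.19e-6 M.
pH = -log(1.19e-6) = 5.93.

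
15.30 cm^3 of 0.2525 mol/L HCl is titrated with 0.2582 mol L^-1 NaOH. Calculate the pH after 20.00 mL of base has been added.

n(acid) = 0.2525 x 0.01530 = 0.003863 mol; n(NaOH) added = 0.2582 x 0.02000 = 0.005164 mol.
Base is in excess by 0.005164 - 0.003863 = 0.001301 mol in a total volume of 0.03530 L.
[OH^-] = 0.001301/0.03530 = 0.03685 M, so pOH = 1.43 and pH = 14.00 - 1.43 = 12.57.

12.57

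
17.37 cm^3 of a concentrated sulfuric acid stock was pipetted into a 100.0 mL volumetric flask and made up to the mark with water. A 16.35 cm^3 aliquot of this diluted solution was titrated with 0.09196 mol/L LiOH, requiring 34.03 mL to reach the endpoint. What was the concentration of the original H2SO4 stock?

n(LiOH) = 0.09196 x 0.03403 = 0.003129 mol.
n(H2SO4) in the aliquot = 0.003129 x 1/2 = 0.001565 mol.
[diluted H2SO4] = 0.001565 / 0.01635 = 0.09570 M.
Dilution factor = 100.0/17.37 = 5.757, so [stock] = 0.09570 x 5.757 = 0.551 M.

0.551 M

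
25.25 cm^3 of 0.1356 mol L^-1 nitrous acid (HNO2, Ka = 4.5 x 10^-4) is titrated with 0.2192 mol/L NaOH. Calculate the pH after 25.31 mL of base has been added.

n(acid) = 0.1356 x 0.02525 = 0.003424 mol; n(NaOH) added = 0.2192 x 0.02531 = 0.005548 mol.
Base is in excess by 0.005548 - 0.003424 = 0.002124 mol in a total volume of 0.05056 L.
[OH^-] = 0.002124/0.05056 = 0.04201 M, so pOH = 1.38 and pH = 14.00 - 1.38 = 12.62.

12.62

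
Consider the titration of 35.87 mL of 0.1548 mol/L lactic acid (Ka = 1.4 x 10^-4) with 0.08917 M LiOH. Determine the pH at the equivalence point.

n(HC3H5O3) = 0.1548 x 0.03587 = 0.005553 mol; V(LiOH) at equivalence = 0.005553/0.08917 = 0.06227 L.
At equivalence all the acid is converted to C3H5O3-; total volume = 0.03587 + 0.06227 = 0.09814 L, so [C3H5O3-] = 0.005553/0.09814 = 0.05658 M.
Kb = Kw/Ka = 1.0e-14 / 1.4 x 10^-4 = 7.14e-11.
[OH^-] = sqrt(Kb x [C3H5O3-]) = sqrt(7.14e-11 x 0.05658) = 2.01e-6 M.
pOH = 5.70, so pH = 14.00 - 5.70 = 8.30.

8.30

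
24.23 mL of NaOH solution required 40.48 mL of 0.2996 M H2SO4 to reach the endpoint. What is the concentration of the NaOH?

1.00 M

n(H2SO4) delivered = 0.2996 x 0.04048 = 0.01213 mol.
The reaction is 2 NaOH + 1 H2SO4, so n(NaOH) = 0.01213 x 2/1 = 0.02426 mol.
[NaOH] = 0.02426 mol / 0.02423 L = 1.00 M.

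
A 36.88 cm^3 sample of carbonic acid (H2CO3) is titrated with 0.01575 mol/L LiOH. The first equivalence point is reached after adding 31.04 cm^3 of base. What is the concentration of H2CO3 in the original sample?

n(LiOH) = 0.01575 x 0.03104 = 0.0004889 mol.
At the first equivalence point, 1 mol OH^- react per mol H2CO3, so n(H2CO3) = 0.0004889 / 1 = 0.0004889 mol.
[H2CO3] = 0.0004889 / 0.03688 L = 0.0133 M.

0.0133 M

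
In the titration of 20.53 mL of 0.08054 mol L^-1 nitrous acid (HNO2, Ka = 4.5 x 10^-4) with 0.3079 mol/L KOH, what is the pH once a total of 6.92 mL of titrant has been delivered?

n(acid) = 0.08054 x 0.02053 = 0.001653 mol; n(KOH) added = 0.3079 x 0.006920 = 0.002131 mol.
Base is in excess by 0.002131 - 0.001653 = 0.0004772 mol in a total volume of 0.02745 L.
[OH^-] = 0.0004772/0.02745 = 0.01738 M, so pOH = 1.76 and pH = 14.00 - 1.76 = 12.24.

12.24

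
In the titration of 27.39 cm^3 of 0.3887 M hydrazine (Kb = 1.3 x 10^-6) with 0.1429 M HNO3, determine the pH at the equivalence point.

4.55

n(N2H4) = 0.3887 x 0.02739 = 0.01065 mol; V(HNO3) at equivalence = 0.01065/0.1429 = 0.07450 L.
At equivalence the base is fully converted to N2H5+; total volume = 0.1019 L, so [N2H5+] = 0.01065/0.1019 = 0.1045 M.
Ka(N2H5+) = Kw/Kb = 1.0e-14 / 1.3 x 10^-6 = 7.69e-9.
[H^+] = sqrt(Ka x [N2H5+]) = sqrt(7.69e-9 x 0.1045) = 2.84e-5 M.
pH = -log(2.84e-5) = 4.55.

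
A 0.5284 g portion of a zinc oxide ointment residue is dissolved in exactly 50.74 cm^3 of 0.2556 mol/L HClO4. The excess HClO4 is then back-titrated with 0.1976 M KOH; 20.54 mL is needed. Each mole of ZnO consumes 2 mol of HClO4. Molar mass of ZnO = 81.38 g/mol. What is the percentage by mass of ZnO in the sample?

68.6%

Total n(HClO4) added = 0.2556 x 0.05074 = 0.01297 mol.
n(KOH) used = 0.1976 x 0.02054 = 0.004059 mol, which equals the excess n(HClO4).
So n(HClO4) consumed by the sample = 0.01297 - 0.004059 = 0.008910 mol.
n(ZnO) = 0.008910 / 2 = 0.004455 mol.
mass ZnO = 0.004455 x 81.38 = 0.3626 g, so %ZnO = 0.3626/0.5284 x 100 = 68.6%.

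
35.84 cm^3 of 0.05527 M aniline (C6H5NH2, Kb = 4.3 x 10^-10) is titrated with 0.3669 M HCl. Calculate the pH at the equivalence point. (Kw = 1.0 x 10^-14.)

n(C6H5NH2) = 0.05527 x 0.03584 = 0.001981 mol; V(HCl) at equivalence = 0.001981/0.3669 = 0.005399 L.
At equivalence the base is fully converted to C6H5NH3+; total volume = 0.04124 L, so [C6H5NH3+] = 0.001981/0.04124 = 0.04803 M.
Ka(C6H5NH3+) = Kw/Kb = 1.0e-14 / 4.3 x 10^-10 = 2.33e-5.
[H^+] = sqrt(Ka x [C6H5NH3+]) = sqrt(2.33e-5 x 0.04803) = 0.00106 M.
pH = -log(0.00106) = 2.98.

2.98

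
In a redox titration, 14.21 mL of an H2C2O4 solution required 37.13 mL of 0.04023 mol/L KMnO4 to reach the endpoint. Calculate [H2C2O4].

0.263 M

n(KMnO4) = 0.04023 x 0.03713 = 0.001494 mol.
From the balanced equation, 2 mol KMnO4 reacts with 5 mol H2C2O4, so n(H2C2O4) = 0.001494 x 5/2 = 0.003734 mol.
[H2C2O4] = 0.003734 / 0.01421 L = 0.263 M.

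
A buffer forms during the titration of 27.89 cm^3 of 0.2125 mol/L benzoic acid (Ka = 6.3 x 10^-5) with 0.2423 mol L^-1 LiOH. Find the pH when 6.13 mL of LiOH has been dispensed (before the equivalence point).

3.72

Initial n(C6H5COOH) = 0.2125 x 0.02789 = 0.005927 mol.
n(LiOH) added = 0.2423 x 0.006130 = 0.001485 mol, converting that many moles of C6H5COOH to C6H5COO-.
Remaining n(C6H5COOH) = 0.004441 mol; n(C6H5COO-) = 0.001485 mol.
By Henderson-Hasselbalch, pH = pKa + log([A^-]/[HA]) = 4.20 + log(0.001485/0.004441) = 4.20 + (-0.48) = 3.72.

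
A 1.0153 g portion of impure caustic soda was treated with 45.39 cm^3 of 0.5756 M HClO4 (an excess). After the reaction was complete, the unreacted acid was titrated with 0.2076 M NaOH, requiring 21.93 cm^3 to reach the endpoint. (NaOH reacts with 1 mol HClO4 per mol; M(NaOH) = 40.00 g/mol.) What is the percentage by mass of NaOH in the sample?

85.0%

Total n(HClO4) added = 0.5756 x 0.04539 = 0.02613 mol.
n(NaOH) used = 0.2076 x 0.02193 = 0.004553 mol, which equals the excess n(HClO4).
So n(HClO4) consumed by the sample = 0.02613 - 0.004553 = 0.02157 mol.
n(NaOH) = 0.02157 / 1 = 0.02157 mol.
mass NaOH = 0.02157 x 40.00 = 0.8630 g, so %NaOH = 0.8630/1.0153 x 100 = 85.0%.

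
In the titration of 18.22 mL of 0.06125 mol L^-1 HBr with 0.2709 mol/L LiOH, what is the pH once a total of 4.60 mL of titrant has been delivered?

11.76

n(acid) = 0.06125 x 0.01822 = 0.001116 mol; n(LiOH) added = 0.2709 x 0.004600 = 0.001246 mol.
Base is in excess by 0.001246 - 0.001116 = 0.0001302 mol in a total volume of 0.02282 L.
[OH^-] = 0.0001302/0.02282 = 0.005704 M, so pOH = 2.24 and pH = 14.00 - 2.24 = 11.76.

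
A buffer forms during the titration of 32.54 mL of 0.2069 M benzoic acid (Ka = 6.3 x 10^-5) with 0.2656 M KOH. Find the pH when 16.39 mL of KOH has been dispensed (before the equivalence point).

4.46

Initial n(C6H5COOH) = 0.2069 x 0.03254 = 0.006733 mol.
n(KOH) added = 0.2656 x 0.01639 = 0.004353 mol, converting that many moles of C6H5COOH to C6H5COO-.
Remaining n(C6H5COOH) = 0.002379 mol; n(C6H5COO-) = 0.004353 mol.
By Henderson-Hasselbalch, pH = pKa + log([A^-]/[HA]) = 4.20 + log(0.004353/0.002379) = 4.20 + (+0.26) = 4.46.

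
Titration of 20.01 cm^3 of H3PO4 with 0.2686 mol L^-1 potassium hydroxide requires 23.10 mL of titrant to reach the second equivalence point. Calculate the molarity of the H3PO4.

0.155 M

n(KOH) = 0.2686 x 0.02310 = 0.006205 mol.
At the second equivalence point, 2 mol OH^- react per mol H3PO4, so n(H3PO4) = 0.006205 / 2 = 0.003102 mol.
[H3PO4] = 0.003102 / 0.02001 L = 0.155 M.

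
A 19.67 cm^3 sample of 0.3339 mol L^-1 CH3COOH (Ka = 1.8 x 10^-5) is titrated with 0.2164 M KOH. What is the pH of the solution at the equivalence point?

8.93

n(CH3COOH) = 0.3339 x 0.01967 = 0.006568 mol; V(KOH) at equivalence = 0.006568/0.2164 = 0.03035 L.
At equivalence all the acid is converted to CH3COO-; total volume = 0.01967 + 0.03035 = 0.05002 L, so [CH3COO-] = 0.006568/0.05002 = 0.1313 M.
Kb = Kw/Ka = 1.0e-14 / 1.8 x 10^-5 = 5.56e-10.
[OH^-] = sqrt(Kb x [CH3COO-]) = sqrt(5.56e-10 x 0.1313) = 8.54e-6 M.
pOH = 5.07, so pH = 14.00 - 5.07 = 8.93.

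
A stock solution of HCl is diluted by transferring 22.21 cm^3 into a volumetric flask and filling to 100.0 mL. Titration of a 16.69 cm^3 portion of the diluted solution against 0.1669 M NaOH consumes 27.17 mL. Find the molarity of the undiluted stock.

1.22 M

n(NaOH) = 0.1669 x 0.02717 = 0.004535 mol.
n(HCl) in the aliquot = 0.004535 mol.
[diluted HCl] = 0.004535 / 0.01669 = 0.2717 M.
Dilution factor = 100.0/22.21 = 4.502, so [stock] = 0.2717 x 4.502 = 1.22 M.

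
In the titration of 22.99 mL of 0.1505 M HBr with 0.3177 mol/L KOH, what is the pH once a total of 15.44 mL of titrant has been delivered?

12.58

n(acid) = 0.1505 x 0.02299 = 0.003460 mol; n(KOH) added = 0.3177 x 0.01544 = 0.004905 mol.
Base is in excess by 0.004905 - 0.003460 = 0.001445 mol in a total volume of 0.03843 L.
[OH^-] = 0.001445/0.03843 = 0.03761 M, so pOH = 1.42 and pH = 14.00 - 1.42 = 12.58.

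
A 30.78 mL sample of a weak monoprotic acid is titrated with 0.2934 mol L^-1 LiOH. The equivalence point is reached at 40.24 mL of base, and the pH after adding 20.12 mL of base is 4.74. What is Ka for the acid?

1.8 x 10^-5

20.12 mL is half of the equivalence volume, so this is the half-equivalence point where [HA] = [A^-].
At half-equivalence pH = pKa, so pKa = 4.74.
Ka = 10^(-4.74) = 1.8 x 10^-5.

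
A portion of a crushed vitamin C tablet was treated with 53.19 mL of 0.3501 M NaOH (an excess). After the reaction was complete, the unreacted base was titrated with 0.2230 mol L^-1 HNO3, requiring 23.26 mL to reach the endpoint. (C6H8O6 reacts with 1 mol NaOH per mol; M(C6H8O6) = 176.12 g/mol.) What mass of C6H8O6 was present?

Total n(NaOH) added = 0.3501 x 0.05319 = 0.01862 mol.
n(HNO3) used = 0.2230 x 0.02326 = 0.005187 mol, which equals the excess n(NaOH).
So n(NaOH) consumed by the sample = 0.01862 - 0.005187 = 0.01343 mol.
n(C6H8O6) = 0.01343 / 1 = 0.01343 mol.
mass = 0.01343 mol x 176.12 g/mol = 2.37 g.

2.37 g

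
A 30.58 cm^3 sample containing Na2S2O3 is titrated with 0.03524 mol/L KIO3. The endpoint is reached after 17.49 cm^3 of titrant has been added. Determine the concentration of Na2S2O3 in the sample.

n(KIO3) = 0.03524 x 0.01749 = 0.0006163 mol.
From the balanced equation, 1 mol KIO3 reacts with 6 mol Na2S2O3, so n(Na2S2O3) = 0.0006163 x 6/1 = 0.003698 mol.
[Na2S2O3] = 0.003698 / 0.03058 L = 0.121 M.

0.121 M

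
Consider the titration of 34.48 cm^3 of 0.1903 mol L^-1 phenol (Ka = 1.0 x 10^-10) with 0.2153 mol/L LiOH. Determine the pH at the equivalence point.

11.50

n(C6H5OH) = 0.1903 x 0.03448 = 0.006562 mol; V(LiOH) at equivalence = 0.006562/0.2153 = 0.03048 L.
At equivalence all the acid is converted to C6H5O-; total volume = 0.03448 + 0.03048 = 0.06496 L, so [C6H5O-] = 0.006562/0.06496 = 0.1010 M.
Kb = Kw/Ka = 1.0e-14 / 1.0 x 10^-10 = 0.000100.
[OH^-] = sqrt(Kb x [C6H5O-]) = sqrt(0.000100 x 0.1010) = 0.00318 M.
pOH = 2.50, so pH = 14.00 - 2.50 = 11.50.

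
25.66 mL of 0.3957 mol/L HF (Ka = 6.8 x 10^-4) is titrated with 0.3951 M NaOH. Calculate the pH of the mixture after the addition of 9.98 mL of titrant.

Initial n(HF) = 0.3957 x 0.02566 = 0.01015 mol.
n(NaOH) added = 0.3951 x 0.009980 = 0.003943 mol, converting that many moles of HF to F-.
Remaining n(HF) = 0.006211 mol; n(F-) = 0.003943 mol.
By Henderson-Hasselbalch, pH = pKa + log([A^-]/[HA]) = 3.17 + log(0.003943/0.006211) = 3.17 + (-0.20) = 2.97.

2.97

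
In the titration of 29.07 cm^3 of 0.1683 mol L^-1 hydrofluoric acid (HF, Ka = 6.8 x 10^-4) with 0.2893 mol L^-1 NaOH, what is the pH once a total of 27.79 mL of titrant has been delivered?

12.74

n(acid) = 0.1683 x 0.02907 = 0.004892 mol; n(NaOH) added = 0.2893 x 0.02779 = 0.008040 mol.
Base is in excess by 0.008040 - 0.004892 = 0.003147 mol in a total volume of 0.05686 L.
[OH^-] = 0.003147/0.05686 = 0.05535 M, so pOH = 1.26 and pH = 14.00 - 1.26 = 12.74.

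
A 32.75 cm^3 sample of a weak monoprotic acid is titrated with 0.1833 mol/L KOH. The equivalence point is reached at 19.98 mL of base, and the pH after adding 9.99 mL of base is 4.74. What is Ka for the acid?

1.8 x 10^-5

9.99 mL is half of the equivalence volume, so this is the half-equivalence point where [HA] = [A^-].
At half-equivalence pH = pKa, so pKa = 4.74.
Ka = 10^(-4.74) = 1.8 x 10^-5.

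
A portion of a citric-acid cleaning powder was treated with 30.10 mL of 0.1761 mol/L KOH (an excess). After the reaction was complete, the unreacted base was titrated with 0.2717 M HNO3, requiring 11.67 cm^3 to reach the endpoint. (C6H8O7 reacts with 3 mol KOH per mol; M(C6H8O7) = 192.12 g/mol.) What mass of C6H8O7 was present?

0.136 g

Total n(KOH) added = 0.1761 x 0.03010 = 0.005301 mol.
n(HNO3) used = 0.2717 x 0.01167 = 0.003171 mol, which equals the excess n(KOH).
So n(KOH) consumed by the sample = 0.005301 - 0.003171 = 0.002130 mol.
n(C6H8O7) = 0.002130 / 3 = 0.0007100 mol.
mass = 0.0007100 mol x 192.12 g/mol = 0.136 g.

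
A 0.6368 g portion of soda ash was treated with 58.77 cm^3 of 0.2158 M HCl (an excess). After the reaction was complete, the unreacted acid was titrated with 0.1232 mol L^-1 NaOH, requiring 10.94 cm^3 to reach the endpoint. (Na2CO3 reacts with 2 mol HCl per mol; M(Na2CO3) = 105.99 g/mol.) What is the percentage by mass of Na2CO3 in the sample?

Total n(HCl) added = 0.2158 x 0.05877 = 0.01268 mol.
n(NaOH) used = 0.1232 x 0.01094 = 0.001348 mol, which equals the excess n(HCl).
So n(HCl) consumed by the sample = 0.01268 - 0.001348 = 0.01133 mol.
n(Na2CO3) = 0.01133 / 2 = 0.005667 mol.
mass Na2CO3 = 0.005667 x 105.99 = 0.6007 g, so %Na2CO3 = 0.6007/0.6368 x 100 = 94.3%.

94.3%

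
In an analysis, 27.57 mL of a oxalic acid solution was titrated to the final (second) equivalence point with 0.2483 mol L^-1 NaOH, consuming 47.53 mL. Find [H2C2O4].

n(NaOH) = 0.2483 x 0.04753 = 0.01180 mol.
At the final (second) equivalence point, 2 mol OH^- react per mol H2C2O4, so n(H2C2O4) = 0.01180 / 2 = 0.005901 mol.
[H2C2O4] = 0.005901 / 0.02757 L = 0.214 M.

0.214 M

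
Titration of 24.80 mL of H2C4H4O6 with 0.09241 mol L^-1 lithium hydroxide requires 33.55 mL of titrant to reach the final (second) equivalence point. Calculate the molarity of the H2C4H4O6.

0.0625 M

n(LiOH) = 0.09241 x 0.03355 = 0.003100 mol.
At the final (second) equivalence point, 2 mol OH^- react per mol H2C4H4O6, so n(H2C4H4O6) = 0.003100 / 2 = 0.001550 mol.
[H2C4H4O6] = 0.001550 / 0.02480 L = 0.0625 M.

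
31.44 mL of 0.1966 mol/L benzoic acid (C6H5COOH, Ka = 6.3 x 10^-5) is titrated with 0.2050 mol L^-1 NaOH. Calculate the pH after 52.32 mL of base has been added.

12.73

n(acid) = 0.1966 x 0.03144 = 0.006181 mol; n(NaOH) added = 0.2050 x 0.05232 = 0.01073 mol.
Base is in excess by 0.01073 - 0.006181 = 0.004544 mol in a total volume of 0.08376 L.
[OH^-] = 0.004544/0.08376 = 0.05426 M, so pOH = 1.27 and pH = 14.00 - 1.27 = 12.73.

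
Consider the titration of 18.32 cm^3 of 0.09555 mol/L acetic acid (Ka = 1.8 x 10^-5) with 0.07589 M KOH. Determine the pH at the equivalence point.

n(CH3COOH) = 0.09555 x 0.01832 = 0.001750 mol; V(KOH) at equivalence = 0.001750/0.07589 = 0.02307 L.
At equivalence all the acid is converted to CH3COO-; total volume = 0.01832 + 0.02307 = 0.04139 L, so [CH3COO-] = 0.001750/0.04139 = 0.04230 M.
Kb = Kw/Ka = 1.0e-14 / 1.8 x 10^-5 = 5.56e-10.
[OH^-] = sqrt(Kb x [CH3COO-]) = sqrt(5.56e-10 x 0.04230) = 4.85e-6 M.
pOH = 5.31, so pH = 14.00 - 5.31 = 8.69.

8.69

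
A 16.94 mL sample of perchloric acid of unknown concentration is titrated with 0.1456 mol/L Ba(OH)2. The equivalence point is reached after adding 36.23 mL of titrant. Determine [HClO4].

0.623 M

n(Ba(OH)2) delivered = 0.1456 x 0.03623 = 0.005275 mol.
The reaction is 2 HClO4 + 1 Ba(OH)2, so n(HClO4) = 0.005275 x 2/1 = 0.01055 mol.
[HClO4] = 0.01055 mol / 0.01694 L = 0.623 M.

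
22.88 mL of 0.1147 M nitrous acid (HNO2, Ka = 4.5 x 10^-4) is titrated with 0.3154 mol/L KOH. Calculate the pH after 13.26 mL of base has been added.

n(acid) = 0.1147 x 0.02288 = 0.002624 mol; n(KOH) added = 0.3154 x 0.01326 = 0.004182 mol.
Base is in excess by 0.004182 - 0.002624 = 0.001558 mol in a total volume of 0.03614 L.
[OH^-] = 0.001558/0.03614 = 0.04311 M, so pOH = 1.37 and pH = 14.00 - 1.37 = 12.63.

12.63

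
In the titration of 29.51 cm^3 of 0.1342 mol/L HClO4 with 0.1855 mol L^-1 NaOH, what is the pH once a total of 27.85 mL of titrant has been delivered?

n(acid) = 0.1342 x 0.02951 = 0.003960 mol; n(NaOH) added = 0.1855 x 0.02785 = 0.005166 mol.
Base is in excess by 0.005166 - 0.003960 = 0.001206 mol in a total volume of 0.05736 L.
[OH^-] = 0.001206/0.05736 = 0.02102 M, so pOH = 1.68 and pH = 14.00 - 1.68 = 12.32.

12.32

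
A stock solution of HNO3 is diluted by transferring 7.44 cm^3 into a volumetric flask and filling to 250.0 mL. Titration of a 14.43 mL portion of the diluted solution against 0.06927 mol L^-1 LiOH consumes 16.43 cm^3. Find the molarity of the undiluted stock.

2.65 M

n(LiOH) = 0.06927 x 0.01643 = 0.001138 mol.
n(HNO3) in the aliquot = 0.001138 mol.
[diluted HNO3] = 0.001138 / 0.01443 = 0.07887 M.
Dilution factor = 250.0/7.440 = 33.60, so [stock] = 0.07887 x 33.60 = 2.65 M.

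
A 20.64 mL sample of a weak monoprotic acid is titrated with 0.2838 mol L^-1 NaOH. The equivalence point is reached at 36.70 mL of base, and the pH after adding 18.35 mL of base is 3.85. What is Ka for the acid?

1.4 x 10^-4

18.35 mL is half of the equivalence volume, so this is the half-equivalence point where [HA] = [A^-].
At half-equivalence pH = pKa, so pKa = 3.85.
Ka = 10^(-3.85) = 1.4 x 10^-4.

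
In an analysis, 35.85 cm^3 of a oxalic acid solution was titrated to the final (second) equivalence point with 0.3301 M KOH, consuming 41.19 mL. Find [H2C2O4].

n(KOH) = 0.3301 x 0.04119 = 0.01360 mol.
At the final (second) equivalence point, 2 mol OH^- react per mol H2C2O4, so n(H2C2O4) = 0.01360 / 2 = 0.006798 mol.
[H2C2O4] = 0.006798 / 0.03585 L = 0.190 M.

0.190 M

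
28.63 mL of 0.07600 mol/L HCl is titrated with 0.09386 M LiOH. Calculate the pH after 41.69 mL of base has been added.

n(acid) = 0.07600 x 0.02863 = 0.002176 mol; n(LiOH) added = 0.09386 x 0.04169 = 0.003913 mol.
Base is in excess by 0.003913 - 0.002176 = 0.001737 mol in a total volume of 0.07032 L.
[OH^-] = 0.001737/0.07032 = 0.02470 M, so pOH = 1.61 and pH = 14.00 - 1.61 = 12.39.

12.39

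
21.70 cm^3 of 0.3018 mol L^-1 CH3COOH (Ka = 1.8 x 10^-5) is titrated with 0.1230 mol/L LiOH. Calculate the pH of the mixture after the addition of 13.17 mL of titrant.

Initial n(CH3COOH) = 0.3018 x 0.02170 = 0.006549 mol.
n(LiOH) added = 0.1230 x 0.01317 = 0.001620 mol, converting that many moles of CH3COOH to CH3COO-.
Remaining n(CH3COOH) = 0.004929 mol; n(CH3COO-) = 0.001620 mol.
By Henderson-Hasselbalch, pH = pKa + log([A^-]/[HA]) = 4.74 + log(0.001620/0.004929) = 4.74 + (-0.48) = 4.26.

4.26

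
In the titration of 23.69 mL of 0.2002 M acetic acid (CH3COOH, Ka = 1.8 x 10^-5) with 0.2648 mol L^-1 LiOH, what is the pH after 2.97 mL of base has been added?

Initial n(CH3COOH) = 0.2002 x 0.02369 = 0.004743 mol.
n(LiOH) added = 0.2648 x 0.002970 = 0.0007865 mol, converting that many moles of CH3COOH to CH3COO-.
Remaining n(CH3COOH) = 0.003956 mol; n(CH3COO-) = 0.0007865 mol.
By Henderson-Hasselbalch, pH = pKa + log([A^-]/[HA]) = 4.74 + log(0.0007865/0.003956) = 4.74 + (-0.70) = 4.04.

4.04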